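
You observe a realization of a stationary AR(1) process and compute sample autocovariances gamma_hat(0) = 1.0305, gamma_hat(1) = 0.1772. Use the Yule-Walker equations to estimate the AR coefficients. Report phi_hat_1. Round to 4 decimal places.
\hat\phi_{1} = 0.1720

The Yule-Walker equations for an AR(p) process read, in matrix form,
  Gamma_p phi = r_p,   with   (Gamma_p)_{ij} = gamma(|i - j|),
                       (r_p)_i = gamma(i),   i,j = 1..p.
Substitute the sample gammas (Toeplitz matrix and right-hand side of size 1):
  Gamma_p = [[1.0305]]
  r_p     = [0.1772]
With p = 1 this is the single equation gamma(0) phi_1 = gamma(1):
  phi_hat_1 = gamma(1) / gamma(0) = 0.1772 / 1.0305 = 0.1720.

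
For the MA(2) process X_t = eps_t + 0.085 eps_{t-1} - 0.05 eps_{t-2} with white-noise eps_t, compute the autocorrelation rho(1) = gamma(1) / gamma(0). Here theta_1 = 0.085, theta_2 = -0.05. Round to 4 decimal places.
\rho(1) = 0.0800

For an MA(q) process with theta_0 = 1, the autocovariance is
  gamma(k) = sigma^2 * sum_{i=0..q-k} theta_i * theta_{i+k},
and rho(k) = gamma(k) / gamma(0). Sigma^2 cancels.
  numerator   = (1)*(0.085) + (0.085)*(-0.05) = 0.08075.
  denominator = (1)^2 + (0.085)^2 + (-0.05)^2 = 1.009725.
  rho(1) = 0.08075 / 1.009725 = 0.0800.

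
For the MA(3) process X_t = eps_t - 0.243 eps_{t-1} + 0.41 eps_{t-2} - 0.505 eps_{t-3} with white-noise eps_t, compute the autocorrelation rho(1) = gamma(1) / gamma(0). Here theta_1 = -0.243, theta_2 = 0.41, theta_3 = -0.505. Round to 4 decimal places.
\rho(1) = -0.3709

For an MA(q) process with theta_0 = 1, the autocovariance is
  gamma(k) = sigma^2 * sum_{i=0..q-k} theta_i * theta_{i+k},
and rho(k) = gamma(k) / gamma(0). Sigma^2 cancels.
  numerator   = (1)*(-0.243) + (-0.243)*(0.41) + (0.41)*(-0.505) = -0.54968.
  denominator = (1)^2 + (-0.243)^2 + (0.41)^2 + (-0.505)^2 = 1.482174.
  rho(1) = -0.54968 / 1.482174 = -0.3709.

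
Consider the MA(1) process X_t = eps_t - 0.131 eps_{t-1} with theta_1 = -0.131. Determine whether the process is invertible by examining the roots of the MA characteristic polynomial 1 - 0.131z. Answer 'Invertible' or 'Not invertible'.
\text{Invertible}

The MA(q) characteristic polynomial is P(z) = 1 - 0.131z.
Invertibility requires all roots to lie outside the unit circle, i.e. |z| > 1 for every root.
This is linear in z: 1 + (-0.131) z = 0  =>  z = -1/(-0.131) = 7.633588,  |z| = 7.633588.
Moduli of all roots: 7.6336.
All moduli strictly greater than 1? Yes.
Verdict: Invertible.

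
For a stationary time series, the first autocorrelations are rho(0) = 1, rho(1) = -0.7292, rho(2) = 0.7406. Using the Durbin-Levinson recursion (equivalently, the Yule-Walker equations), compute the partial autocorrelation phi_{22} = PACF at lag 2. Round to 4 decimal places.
\phi_{22} = 0.4460

The PACF at lag k is phi_{kk}, the last component of the solution
to the Yule-Walker system G_k phi = r_k where
  (G_k)_{ij} = rho(|i - j|), (r_k)_i = rho(i), i,j = 1..k.
Equivalently, Durbin-Levinson gives phi_{kk} iteratively:
  phi_{11} = rho(1)
  phi_{kk} = [rho(k) - sum_{j=1..k-1} phi_{k-1,j} rho(k-j)]
            / [1 - sum_{j=1..k-1} phi_{k-1,j} rho(j)],
  phi_{k,j} = phi_{k-1,j} - phi_{kk} phi_{k-1,k-j},  j = 1..k-1.
Step k = 1:
  phi_11 = rho(1) = -0.7292.
Step k = 2:
  phi_22 = [rho(2) - phi_11 rho(1)] / [1 - phi_11 rho(1)] = [0.7406 - (-0.7292)(-0.7292)] / [1 - (-0.7292)(-0.7292)]
         = 0.20886736 / 0.46826736 = 0.446.
Therefore phi_{22} = 0.4460.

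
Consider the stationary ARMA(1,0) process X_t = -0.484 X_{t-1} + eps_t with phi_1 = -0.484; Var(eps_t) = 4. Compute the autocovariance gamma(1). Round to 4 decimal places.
\gamma(1) = -2.5283

Multiply the model equation by X_{t-k} and take expectations. With theta_0 = psi_0 = 1 and psi_j the MA(infinity) weights, this gives
  gamma(k) - sum_i phi_i gamma(k-i) = c_k,
  c_k = sigma^2 * sum_{j=k..q} theta_j psi_{j-k}   (c_k = 0 for k > q),
using gamma(-m) = gamma(m).
Pure AR (q = 0): c_0 = sigma^2 = 4, c_k = 0 for k >= 1.
Equations for k = 0 and k = 1 (AR order 1):
  gamma(0) = phi_1 gamma(1) + c_0
  gamma(1) = phi_1 gamma(0) + c_1
Substituting the second into the first: gamma(0) (1 - phi_1^2) = c_0 + phi_1 c_1, so
  gamma(0) = c_0 / (1 - phi_1^2) = 4 / (1 - (-0.484)^2) = 4 / 0.765744 = 5.223678.
  gamma(1) = phi_1 gamma(0) = (-0.484)(5.223678) = -2.52826.
Therefore gamma(1) = -2.5283 (to 4 decimal places).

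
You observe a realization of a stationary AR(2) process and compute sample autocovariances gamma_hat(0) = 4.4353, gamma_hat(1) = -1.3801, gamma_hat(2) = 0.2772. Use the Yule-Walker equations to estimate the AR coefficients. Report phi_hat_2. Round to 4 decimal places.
\hat\phi_{2} = -0.0380

The Yule-Walker equations for an AR(p) process read, in matrix form,
  Gamma_p phi = r_p,   with   (Gamma_p)_{ij} = gamma(|i - j|),
                       (r_p)_i = gamma(i),   i,j = 1..p.
Substitute the sample gammas (Toeplitz matrix and right-hand side of size 2):
  Gamma_p = [[4.4353, -1.3801], [-1.3801, 4.4353]]
  r_p     = [-1.3801, 0.2772]
Written out:
  4.4353 phi_1 - 1.3801 phi_2 = -1.3801
  -1.3801 phi_1 + 4.4353 phi_2 = 0.2772
Solve by Cramer's rule:
  det = gamma(0)^2 - gamma(1)^2 = (4.4353)^2 - (-1.3801)^2 = 19.67188609 - 1.90467601 = 17.76721008
  phi_hat_1 = [gamma(1) gamma(0) - gamma(1) gamma(2)] / det = [(-1.3801)(4.4353) - (-1.3801)(0.2772)] / 17.76721008 = -5.73859381 / 17.76721008 = -0.323
  phi_hat_2 = [gamma(0) gamma(2) - gamma(1)^2] / det = [(4.4353)(0.2772) - (-1.3801)^2] / 17.76721008 = -0.67521085 / 17.76721008 = -0.038
So phi_hat = [-0.3230, -0.0380].
Therefore phi_hat_2 = -0.0380.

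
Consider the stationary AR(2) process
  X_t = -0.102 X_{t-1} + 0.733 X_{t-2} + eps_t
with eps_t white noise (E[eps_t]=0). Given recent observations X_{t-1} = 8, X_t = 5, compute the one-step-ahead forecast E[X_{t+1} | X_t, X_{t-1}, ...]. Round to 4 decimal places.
E[X_{t+1} \mid \mathcal F_t] = 5.3540

For an AR(p) model X_t = c + sum_i phi_i X_{t-i} + eps_t, the
one-step-ahead conditional mean is
  E[X_{t+1} | X_t, ...] = c + sum_i phi_i X_{t+1-i}.
Substitute known values:
  E[X_{t+1} | ...] = (-0.102) * (5) + (0.733) * (8)
                   = 5.3540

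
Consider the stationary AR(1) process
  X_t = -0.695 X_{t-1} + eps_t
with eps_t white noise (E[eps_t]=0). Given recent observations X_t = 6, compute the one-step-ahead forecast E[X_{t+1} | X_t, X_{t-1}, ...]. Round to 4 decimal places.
E[X_{t+1} \mid \mathcal F_t] = -4.1700

For an AR(p) model X_t = c + sum_i phi_i X_{t-i} + eps_t, the
one-step-ahead conditional mean is
  E[X_{t+1} | X_t, ...] = c + sum_i phi_i X_{t+1-i}.
Substitute known values:
  E[X_{t+1} | ...] = (-0.695) * (6)
                   = -4.1700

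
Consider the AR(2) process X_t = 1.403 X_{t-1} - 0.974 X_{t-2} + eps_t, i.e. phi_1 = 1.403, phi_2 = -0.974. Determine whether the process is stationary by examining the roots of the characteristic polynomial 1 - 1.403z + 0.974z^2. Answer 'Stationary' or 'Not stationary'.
\text{Stationary}

The AR(p) characteristic polynomial is P(z) = 1 - 1.403z + 0.974z^2.
Stationarity requires all roots to lie outside the unit circle, i.e. |z| > 1 for every root.
Set 1 + (-1.403) z + (0.974) z^2 = 0, i.e. a z^2 + b z + c = 0 with a = 0.974, b = -1.403, c = 1.
Discriminant D = b^2 - 4ac = (-1.403)^2 - 4*(0.974)*1 = 1.968409 - (3.896) = -1.927591.
D < 0, so the roots are the complex-conjugate pair z = (-b +/- i sqrt(-D)) / (2a) = 0.7202 +/- 0.7127i.
For a conjugate pair |z|^2 = z * conj(z) = (product of roots) = c/a = 1/(0.974) = 1.026694, so |z| = sqrt(1.026694) = 1.0133 for both roots.
Moduli of all roots: 1.0133, 1.0133.
All moduli strictly greater than 1? Yes.
Verdict: Stationary.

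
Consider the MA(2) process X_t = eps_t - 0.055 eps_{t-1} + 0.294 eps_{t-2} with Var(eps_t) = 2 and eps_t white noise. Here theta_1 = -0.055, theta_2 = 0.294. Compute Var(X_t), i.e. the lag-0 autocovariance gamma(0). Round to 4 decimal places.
\gamma(0) = 2.1789

For an MA(q) process X_t = eps_t + sum_i theta_i eps_{t-i} with
Var(eps_t) = sigma^2, the variance is
  gamma(0) = sigma^2 * (1 + sum_i theta_i^2).
  sum_i theta_i^2 = (-0.055)^2 + (0.294)^2 = 0.003025 + 0.086436 = 0.089461.
  gamma(0) = 2 * (1 + 0.089461) = 2 * 1.089461 = 2.178922, which rounds to 2.1789.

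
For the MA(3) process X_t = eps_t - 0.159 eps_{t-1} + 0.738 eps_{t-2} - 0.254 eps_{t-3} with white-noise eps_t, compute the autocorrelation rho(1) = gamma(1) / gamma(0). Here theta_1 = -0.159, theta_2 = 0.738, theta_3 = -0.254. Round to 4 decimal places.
\rho(1) = -0.2838

For an MA(q) process with theta_0 = 1, the autocovariance is
  gamma(k) = sigma^2 * sum_{i=0..q-k} theta_i * theta_{i+k},
and rho(k) = gamma(k) / gamma(0). Sigma^2 cancels.
  numerator   = (1)*(-0.159) + (-0.159)*(0.738) + (0.738)*(-0.254) = -0.463794.
  denominator = (1)^2 + (-0.159)^2 + (0.738)^2 + (-0.254)^2 = 1.634441.
  rho(1) = -0.463794 / 1.634441 = -0.2838.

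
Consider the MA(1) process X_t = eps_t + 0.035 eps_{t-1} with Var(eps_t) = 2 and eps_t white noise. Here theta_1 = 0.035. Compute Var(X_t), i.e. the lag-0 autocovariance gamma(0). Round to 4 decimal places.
\gamma(0) = 2.0025

For an MA(q) process X_t = eps_t + sum_i theta_i eps_{t-i} with
Var(eps_t) = sigma^2, the variance is
  gamma(0) = sigma^2 * (1 + sum_i theta_i^2).
  sum_i theta_i^2 = (0.035)^2 = 0.001225.
  gamma(0) = 2 * (1 + 0.001225) = 2 * 1.001225 = 2.00245, which rounds to 2.0025.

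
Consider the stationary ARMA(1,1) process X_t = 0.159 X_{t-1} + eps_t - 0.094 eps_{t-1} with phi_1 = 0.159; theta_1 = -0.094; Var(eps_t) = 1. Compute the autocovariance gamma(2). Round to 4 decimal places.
\gamma(2) = 0.0104

Multiply the model equation by X_{t-k} and take expectations. With theta_0 = psi_0 = 1 and psi_j the MA(infinity) weights, this gives
  gamma(k) - sum_i phi_i gamma(k-i) = c_k,
  c_k = sigma^2 * sum_{j=k..q} theta_j psi_{j-k}   (c_k = 0 for k > q),
using gamma(-m) = gamma(m).
psi-weights needed (psi_j = theta_j + sum_i phi_i psi_{j-i}):
  psi_1 = theta_1 + phi_1 = -0.094 + (0.159) = 0.065
Right-hand sides:
  c_0 = sigma^2 (1 + theta_1 psi_1) = 1 * (1 + (-0.094)(0.065)) = 1 * 0.99389 = 0.99389
  c_1 = sigma^2 theta_1 = 1 * (-0.094) = -0.094
  c_2 = 0
Equations for k = 0 and k = 1 (AR order 1):
  gamma(0) = phi_1 gamma(1) + c_0
  gamma(1) = phi_1 gamma(0) + c_1
Substituting the second into the first: gamma(0) (1 - phi_1^2) = c_0 + phi_1 c_1, so
  gamma(0) = (c_0 + phi_1 c_1) / (1 - phi_1^2) = (0.99389 + (0.159)(-0.094)) / (1 - (0.159)^2) = 0.978944 / 0.974719 = 1.004335.
  gamma(1) = phi_1 gamma(0) + c_1 = (0.159)(1.004335) + (-0.094) = 0.065689.
For k = 2 (> q): gamma(2) = phi_1 gamma(1) = (0.159)(0.065689) = 0.010445.
Therefore gamma(2) = 0.0104 (to 4 decimal places).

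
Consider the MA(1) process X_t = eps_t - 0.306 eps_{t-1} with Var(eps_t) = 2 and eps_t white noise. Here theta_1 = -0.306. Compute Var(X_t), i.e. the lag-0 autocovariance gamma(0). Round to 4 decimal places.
\gamma(0) = 2.1873

For an MA(q) process X_t = eps_t + sum_i theta_i eps_{t-i} with
Var(eps_t) = sigma^2, the variance is
  gamma(0) = sigma^2 * (1 + sum_i theta_i^2).
  sum_i theta_i^2 = (-0.306)^2 = 0.093636.
  gamma(0) = 2 * (1 + 0.093636) = 2 * 1.093636 = 2.187272, which rounds to 2.1873.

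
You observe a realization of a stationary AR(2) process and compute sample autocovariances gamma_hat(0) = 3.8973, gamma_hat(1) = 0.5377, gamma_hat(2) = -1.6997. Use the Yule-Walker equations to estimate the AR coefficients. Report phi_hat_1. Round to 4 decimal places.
\hat\phi_{1} = 0.2020

The Yule-Walker equations for an AR(p) process read, in matrix form,
  Gamma_p phi = r_p,   with   (Gamma_p)_{ij} = gamma(|i - j|),
                       (r_p)_i = gamma(i),   i,j = 1..p.
Substitute the sample gammas (Toeplitz matrix and right-hand side of size 2):
  Gamma_p = [[3.8973, 0.5377], [0.5377, 3.8973]]
  r_p     = [0.5377, -1.6997]
Written out:
  3.8973 phi_1 + 0.5377 phi_2 = 0.5377
  0.5377 phi_1 + 3.8973 phi_2 = -1.6997
Solve by Cramer's rule:
  det = gamma(0)^2 - gamma(1)^2 = (3.8973)^2 - (0.5377)^2 = 15.18894729 - 0.28912129 = 14.899826
  phi_hat_1 = [gamma(1) gamma(0) - gamma(1) gamma(2)] / det = [(0.5377)(3.8973) - (0.5377)(-1.6997)] / 14.899826 = 3.0095069 / 14.899826 = 0.202
  phi_hat_2 = [gamma(0) gamma(2) - gamma(1)^2] / det = [(3.8973)(-1.6997) - (0.5377)^2] / 14.899826 = -6.9133621 / 14.899826 = -0.464
So phi_hat = [0.2020, -0.4640].
Therefore phi_hat_1 = 0.2020.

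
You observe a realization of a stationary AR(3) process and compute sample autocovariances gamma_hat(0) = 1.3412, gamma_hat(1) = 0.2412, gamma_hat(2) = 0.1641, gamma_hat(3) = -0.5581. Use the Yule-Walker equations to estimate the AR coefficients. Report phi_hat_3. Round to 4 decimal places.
\hat\phi_{3} = -0.4720

The Yule-Walker equations for an AR(p) process read, in matrix form,
  Gamma_p phi = r_p,   with   (Gamma_p)_{ij} = gamma(|i - j|),
                       (r_p)_i = gamma(i),   i,j = 1..p.
Substitute the sample gammas (Toeplitz matrix and right-hand side of size 3):
  Gamma_p = [[1.3412, 0.2412, 0.1641], [0.2412, 1.3412, 0.2412], [0.1641, 0.2412, 1.3412]]
  r_p     = [0.2412, 0.1641, -0.5581]
Written out (R1..R3):
  (R1) 1.3412 phi_1 + 0.2412 phi_2 + 0.1641 phi_3 = 0.2412
  (R2) 0.2412 phi_1 + 1.3412 phi_2 + 0.2412 phi_3 = 0.1641
  (R3) 0.1641 phi_1 + 0.2412 phi_2 + 1.3412 phi_3 = -0.5581
Gaussian elimination:
  R2 <- R2 - (0.2412/1.3412) R1 = R2 - (0.179839) R1:  1.297823 phi_2 + 0.211688 phi_3 = 0.120723
  R3 <- R3 - (0.1641/1.3412) R1 = R3 - (0.122353) R1:  0.211688 phi_2 + 1.321122 phi_3 = -0.587612
  R3 <- R3 - (0.211688/1.297823) R2 = R3 - (0.16311) R2:  1.286593 phi_3 = -0.607303
Back-substitution:
  phi_hat_3 = -0.607303 / 1.286593 = -0.472024
  phi_hat_2 = (0.120723 - (0.211688)(-0.472024)) / 1.297823 = 0.170012
  phi_hat_1 = (0.2412 - (0.2412)(0.170012) - (0.1641)(-0.472024)) / 1.3412 = 0.207018
So phi_hat = [0.2070, 0.1700, -0.4720].
Therefore phi_hat_3 = -0.4720.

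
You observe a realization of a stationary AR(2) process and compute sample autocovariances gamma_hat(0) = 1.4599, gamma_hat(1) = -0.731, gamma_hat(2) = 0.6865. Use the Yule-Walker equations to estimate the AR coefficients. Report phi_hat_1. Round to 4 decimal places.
\hat\phi_{1} = -0.3540

The Yule-Walker equations for an AR(p) process read, in matrix form,
  Gamma_p phi = r_p,   with   (Gamma_p)_{ij} = gamma(|i - j|),
                       (r_p)_i = gamma(i),   i,j = 1..p.
Substitute the sample gammas (Toeplitz matrix and right-hand side of size 2):
  Gamma_p = [[1.4599, -0.731], [-0.731, 1.4599]]
  r_p     = [-0.731, 0.6865]
Written out:
  1.4599 phi_1 - 0.731 phi_2 = -0.731
  -0.731 phi_1 + 1.4599 phi_2 = 0.6865
Solve by Cramer's rule:
  det = gamma(0)^2 - gamma(1)^2 = (1.4599)^2 - (-0.731)^2 = 2.13130801 - 0.534361 = 1.59694701
  phi_hat_1 = [gamma(1) gamma(0) - gamma(1) gamma(2)] / det = [(-0.731)(1.4599) - (-0.731)(0.6865)] / 1.59694701 = -0.5653554 / 1.59694701 = -0.354
  phi_hat_2 = [gamma(0) gamma(2) - gamma(1)^2] / det = [(1.4599)(0.6865) - (-0.731)^2] / 1.59694701 = 0.46786035 / 1.59694701 = 0.293
So phi_hat = [-0.3540, 0.2930].
Therefore phi_hat_1 = -0.3540.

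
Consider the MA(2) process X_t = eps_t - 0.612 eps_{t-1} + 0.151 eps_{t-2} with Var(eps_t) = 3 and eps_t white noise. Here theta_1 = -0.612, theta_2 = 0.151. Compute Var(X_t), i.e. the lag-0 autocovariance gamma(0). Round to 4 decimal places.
\gamma(0) = 4.1920

For an MA(q) process X_t = eps_t + sum_i theta_i eps_{t-i} with
Var(eps_t) = sigma^2, the variance is
  gamma(0) = sigma^2 * (1 + sum_i theta_i^2).
  sum_i theta_i^2 = (-0.612)^2 + (0.151)^2 = 0.374544 + 0.022801 = 0.397345.
  gamma(0) = 3 * (1 + 0.397345) = 3 * 1.397345 = 4.192035, which rounds to 4.1920.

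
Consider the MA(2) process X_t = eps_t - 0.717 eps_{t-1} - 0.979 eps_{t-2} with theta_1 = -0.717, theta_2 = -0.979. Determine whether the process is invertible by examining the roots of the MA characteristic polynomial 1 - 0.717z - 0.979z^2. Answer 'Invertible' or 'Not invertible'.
\text{Not invertible}

The MA(q) characteristic polynomial is P(z) = 1 - 0.717z - 0.979z^2.
Invertibility requires all roots to lie outside the unit circle, i.e. |z| > 1 for every root.
Set 1 + (-0.717) z + (-0.979) z^2 = 0, i.e. a z^2 + b z + c = 0 with a = -0.979, b = -0.717, c = 1.
Discriminant D = b^2 - 4ac = (-0.717)^2 - 4*(-0.979)*1 = 0.514089 - (-3.916) = 4.430089.
D >= 0, so the roots are real: z = (-b +/- sqrt(D)) / (2a) = (0.717 +/- 2.104778) / (-1.958).
  z_1 = (0.717 + 2.104778) / (-1.958) = -1.4412,   |z_1| = 1.4412.
  z_2 = (0.717 - 2.104778) / (-1.958) = 0.7088,   |z_2| = 0.7088.
Moduli of all roots: 1.4412, 0.7088.
All moduli strictly greater than 1? No.
Verdict: Not invertible.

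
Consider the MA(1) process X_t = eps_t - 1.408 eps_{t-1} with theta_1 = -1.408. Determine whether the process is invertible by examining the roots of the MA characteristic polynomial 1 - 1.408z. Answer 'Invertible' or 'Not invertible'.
\text{Not invertible}

The MA(q) characteristic polynomial is P(z) = 1 - 1.408z.
Invertibility requires all roots to lie outside the unit circle, i.e. |z| > 1 for every root.
This is linear in z: 1 + (-1.408) z = 0  =>  z = -1/(-1.408) = 0.710227,  |z| = 0.710227.
Moduli of all roots: 0.7102.
All moduli strictly greater than 1? No.
Verdict: Not invertible.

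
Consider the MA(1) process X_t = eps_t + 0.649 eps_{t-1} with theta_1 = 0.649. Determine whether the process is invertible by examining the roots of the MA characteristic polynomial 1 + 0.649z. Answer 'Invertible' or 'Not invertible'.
\text{Invertible}

The MA(q) characteristic polynomial is P(z) = 1 + 0.649z.
Invertibility requires all roots to lie outside the unit circle, i.e. |z| > 1 for every root.
This is linear in z: 1 + (0.649) z = 0  =>  z = -1/(0.649) = -1.540832,  |z| = 1.540832.
Moduli of all roots: 1.5408.
All moduli strictly greater than 1? Yes.
Verdict: Invertible.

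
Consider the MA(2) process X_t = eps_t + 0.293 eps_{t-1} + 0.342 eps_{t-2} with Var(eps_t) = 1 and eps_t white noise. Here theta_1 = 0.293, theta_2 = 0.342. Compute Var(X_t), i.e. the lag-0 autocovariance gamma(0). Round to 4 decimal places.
\gamma(0) = 1.2028

For an MA(q) process X_t = eps_t + sum_i theta_i eps_{t-i} with
Var(eps_t) = sigma^2, the variance is
  gamma(0) = sigma^2 * (1 + sum_i theta_i^2).
  sum_i theta_i^2 = (0.293)^2 + (0.342)^2 = 0.085849 + 0.116964 = 0.202813.
  gamma(0) = 1 * (1 + 0.202813) = 1 * 1.202813 = 1.202813, which rounds to 1.2028.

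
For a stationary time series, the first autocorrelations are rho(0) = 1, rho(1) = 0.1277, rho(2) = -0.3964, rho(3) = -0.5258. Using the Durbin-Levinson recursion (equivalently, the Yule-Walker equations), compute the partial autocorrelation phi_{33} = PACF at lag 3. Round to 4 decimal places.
\phi_{33} = -0.4939

The PACF at lag k is phi_{kk}, the last component of the solution
to the Yule-Walker system G_k phi = r_k where
  (G_k)_{ij} = rho(|i - j|), (r_k)_i = rho(i), i,j = 1..k.
Equivalently, Durbin-Levinson gives phi_{kk} iteratively:
  phi_{11} = rho(1)
  phi_{kk} = [rho(k) - sum_{j=1..k-1} phi_{k-1,j} rho(k-j)]
            / [1 - sum_{j=1..k-1} phi_{k-1,j} rho(j)],
  phi_{k,j} = phi_{k-1,j} - phi_{kk} phi_{k-1,k-j},  j = 1..k-1.
Step k = 1:
  phi_11 = rho(1) = 0.1277.
Step k = 2:
  phi_22 = [rho(2) - phi_11 rho(1)] / [1 - phi_11 rho(1)] = [-0.3964 - (0.1277)(0.1277)] / [1 - (0.1277)(0.1277)]
         = -0.41270729 / 0.98369271 = -0.419549.
  Update: phi_21 = phi_11 - phi_22 phi_11 = 0.1277 - (-0.419549)(0.1277) = 0.181276.
Step k = 3:
  phi_33 = [rho(3) - phi_21 rho(2) - phi_22 rho(1)] / [1 - phi_21 rho(1) - phi_22 rho(2)]
    numerator   = -0.5258 - (0.181276)(-0.3964) - (-0.419549)(0.1277) = -0.40036563
    denominator = 1 - (0.181276)(0.1277) - (-0.419549)(-0.3964) = 0.81054178
  phi_33 = -0.40036563 / 0.81054178 = -0.4939.
Therefore phi_{33} = -0.4939.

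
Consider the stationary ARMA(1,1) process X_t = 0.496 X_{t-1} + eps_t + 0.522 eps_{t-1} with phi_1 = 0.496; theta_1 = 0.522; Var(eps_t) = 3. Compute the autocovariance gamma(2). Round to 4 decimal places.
\gamma(2) = 2.5292

Multiply the model equation by X_{t-k} and take expectations. With theta_0 = psi_0 = 1 and psi_j the MA(infinity) weights, this gives
  gamma(k) - sum_i phi_i gamma(k-i) = c_k,
  c_k = sigma^2 * sum_{j=k..q} theta_j psi_{j-k}   (c_k = 0 for k > q),
using gamma(-m) = gamma(m).
psi-weights needed (psi_j = theta_j + sum_i phi_i psi_{j-i}):
  psi_1 = theta_1 + phi_1 = 0.522 + (0.496) = 1.018
Right-hand sides:
  c_0 = sigma^2 (1 + theta_1 psi_1) = 3 * (1 + (0.522)(1.018)) = 3 * 1.531396 = 4.594188
  c_1 = sigma^2 theta_1 = 3 * (0.522) = 1.566
  c_2 = 0
Equations for k = 0 and k = 1 (AR order 1):
  gamma(0) = phi_1 gamma(1) + c_0
  gamma(1) = phi_1 gamma(0) + c_1
Substituting the second into the first: gamma(0) (1 - phi_1^2) = c_0 + phi_1 c_1, so
  gamma(0) = (c_0 + phi_1 c_1) / (1 - phi_1^2) = (4.594188 + (0.496)(1.566)) / (1 - (0.496)^2) = 5.370924 / 0.753984 = 7.123393.
  gamma(1) = phi_1 gamma(0) + c_1 = (0.496)(7.123393) + (1.566) = 5.099203.
For k = 2 (> q): gamma(2) = phi_1 gamma(1) = (0.496)(5.099203) = 2.529205.
Therefore gamma(2) = 2.5292 (to 4 decimal places).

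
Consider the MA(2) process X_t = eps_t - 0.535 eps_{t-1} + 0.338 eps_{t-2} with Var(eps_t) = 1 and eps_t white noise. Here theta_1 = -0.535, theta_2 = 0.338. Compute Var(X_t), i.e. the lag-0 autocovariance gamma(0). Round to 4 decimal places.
\gamma(0) = 1.4005

For an MA(q) process X_t = eps_t + sum_i theta_i eps_{t-i} with
Var(eps_t) = sigma^2, the variance is
  gamma(0) = sigma^2 * (1 + sum_i theta_i^2).
  sum_i theta_i^2 = (-0.535)^2 + (0.338)^2 = 0.286225 + 0.114244 = 0.400469.
  gamma(0) = 1 * (1 + 0.400469) = 1 * 1.400469 = 1.400469, which rounds to 1.4005.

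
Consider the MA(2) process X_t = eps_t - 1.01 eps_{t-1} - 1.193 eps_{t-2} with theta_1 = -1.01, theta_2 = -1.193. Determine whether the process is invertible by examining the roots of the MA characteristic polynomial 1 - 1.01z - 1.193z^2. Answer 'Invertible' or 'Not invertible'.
\text{Not invertible}

The MA(q) characteristic polynomial is P(z) = 1 - 1.01z - 1.193z^2.
Invertibility requires all roots to lie outside the unit circle, i.e. |z| > 1 for every root.
Set 1 + (-1.01) z + (-1.193) z^2 = 0, i.e. a z^2 + b z + c = 0 with a = -1.193, b = -1.01, c = 1.
Discriminant D = b^2 - 4ac = (-1.01)^2 - 4*(-1.193)*1 = 1.0201 - (-4.772) = 5.7921.
D >= 0, so the roots are real: z = (-b +/- sqrt(D)) / (2a) = (1.01 +/- 2.406678) / (-2.386).
  z_1 = (1.01 + 2.406678) / (-2.386) = -1.432,   |z_1| = 1.432.
  z_2 = (1.01 - 2.406678) / (-2.386) = 0.5854,   |z_2| = 0.5854.
Moduli of all roots: 1.4320, 0.5854.
All moduli strictly greater than 1? No.
Verdict: Not invertible.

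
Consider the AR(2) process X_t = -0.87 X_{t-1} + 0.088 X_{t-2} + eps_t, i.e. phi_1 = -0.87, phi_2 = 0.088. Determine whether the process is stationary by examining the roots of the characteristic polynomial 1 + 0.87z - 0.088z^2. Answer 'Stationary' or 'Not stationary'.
\text{Stationary}

The AR(p) characteristic polynomial is P(z) = 1 + 0.87z - 0.088z^2.
Stationarity requires all roots to lie outside the unit circle, i.e. |z| > 1 for every root.
Set 1 + (0.87) z + (-0.088) z^2 = 0, i.e. a z^2 + b z + c = 0 with a = -0.088, b = 0.87, c = 1.
Discriminant D = b^2 - 4ac = (0.87)^2 - 4*(-0.088)*1 = 0.7569 - (-0.352) = 1.1089.
D >= 0, so the roots are real: z = (-b +/- sqrt(D)) / (2a) = (-0.87 +/- 1.053043) / (-0.176).
  z_1 = (-0.87 + 1.053043) / (-0.176) = -1.04,   |z_1| = 1.04.
  z_2 = (-0.87 - 1.053043) / (-0.176) = 10.9264,   |z_2| = 10.9264.
Moduli of all roots: 1.0400, 10.9264.
All moduli strictly greater than 1? Yes.
Verdict: Stationary.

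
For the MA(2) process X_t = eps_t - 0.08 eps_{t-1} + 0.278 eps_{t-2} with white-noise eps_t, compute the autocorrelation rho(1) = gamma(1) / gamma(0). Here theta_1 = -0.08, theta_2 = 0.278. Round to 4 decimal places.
\rho(1) = -0.0943

For an MA(q) process with theta_0 = 1, the autocovariance is
  gamma(k) = sigma^2 * sum_{i=0..q-k} theta_i * theta_{i+k},
and rho(k) = gamma(k) / gamma(0). Sigma^2 cancels.
  numerator   = (1)*(-0.08) + (-0.08)*(0.278) = -0.10224.
  denominator = (1)^2 + (-0.08)^2 + (0.278)^2 = 1.083684.
  rho(1) = -0.10224 / 1.083684 = -0.0943.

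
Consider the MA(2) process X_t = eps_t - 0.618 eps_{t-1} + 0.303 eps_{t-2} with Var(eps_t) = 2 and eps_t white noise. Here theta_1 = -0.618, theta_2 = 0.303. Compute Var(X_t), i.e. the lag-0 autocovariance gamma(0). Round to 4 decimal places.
\gamma(0) = 2.9475

For an MA(q) process X_t = eps_t + sum_i theta_i eps_{t-i} with
Var(eps_t) = sigma^2, the variance is
  gamma(0) = sigma^2 * (1 + sum_i theta_i^2).
  sum_i theta_i^2 = (-0.618)^2 + (0.303)^2 = 0.381924 + 0.091809 = 0.473733.
  gamma(0) = 2 * (1 + 0.473733) = 2 * 1.473733 = 2.947466, which rounds to 2.9475.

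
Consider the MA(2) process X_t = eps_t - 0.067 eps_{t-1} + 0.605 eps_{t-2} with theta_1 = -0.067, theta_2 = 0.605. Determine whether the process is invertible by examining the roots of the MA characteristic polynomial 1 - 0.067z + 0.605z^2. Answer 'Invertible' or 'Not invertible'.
\text{Invertible}

The MA(q) characteristic polynomial is P(z) = 1 - 0.067z + 0.605z^2.
Invertibility requires all roots to lie outside the unit circle, i.e. |z| > 1 for every root.
Set 1 + (-0.067) z + (0.605) z^2 = 0, i.e. a z^2 + b z + c = 0 with a = 0.605, b = -0.067, c = 1.
Discriminant D = b^2 - 4ac = (-0.067)^2 - 4*(0.605)*1 = 0.004489 - (2.42) = -2.415511.
D < 0, so the roots are the complex-conjugate pair z = (-b +/- i sqrt(-D)) / (2a) = 0.0554 +/- 1.2845i.
For a conjugate pair |z|^2 = z * conj(z) = (product of roots) = c/a = 1/(0.605) = 1.652893, so |z| = sqrt(1.652893) = 1.2856 for both roots.
Moduli of all roots: 1.2856, 1.2856.
All moduli strictly greater than 1? Yes.
Verdict: Invertible.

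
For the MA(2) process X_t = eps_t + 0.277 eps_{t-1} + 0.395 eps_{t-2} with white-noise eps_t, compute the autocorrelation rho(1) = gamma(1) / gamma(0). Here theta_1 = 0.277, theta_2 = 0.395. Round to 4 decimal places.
\rho(1) = 0.3135

For an MA(q) process with theta_0 = 1, the autocovariance is
  gamma(k) = sigma^2 * sum_{i=0..q-k} theta_i * theta_{i+k},
and rho(k) = gamma(k) / gamma(0). Sigma^2 cancels.
  numerator   = (1)*(0.277) + (0.277)*(0.395) = 0.386415.
  denominator = (1)^2 + (0.277)^2 + (0.395)^2 = 1.232754.
  rho(1) = 0.386415 / 1.232754 = 0.3135.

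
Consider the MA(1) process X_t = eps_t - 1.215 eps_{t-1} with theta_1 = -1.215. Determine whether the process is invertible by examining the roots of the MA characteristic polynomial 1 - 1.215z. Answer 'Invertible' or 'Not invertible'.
\text{Not invertible}

The MA(q) characteristic polynomial is P(z) = 1 - 1.215z.
Invertibility requires all roots to lie outside the unit circle, i.e. |z| > 1 for every root.
This is linear in z: 1 + (-1.215) z = 0  =>  z = -1/(-1.215) = 0.823045,  |z| = 0.823045.
Moduli of all roots: 0.8230.
All moduli strictly greater than 1? No.
Verdict: Not invertible.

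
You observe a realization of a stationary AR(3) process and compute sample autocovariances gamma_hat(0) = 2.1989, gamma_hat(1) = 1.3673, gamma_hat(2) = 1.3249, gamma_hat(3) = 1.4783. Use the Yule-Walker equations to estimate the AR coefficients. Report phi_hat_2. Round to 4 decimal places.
\hat\phi_{2} = 0.1940

The Yule-Walker equations for an AR(p) process read, in matrix form,
  Gamma_p phi = r_p,   with   (Gamma_p)_{ij} = gamma(|i - j|),
                       (r_p)_i = gamma(i),   i,j = 1..p.
Substitute the sample gammas (Toeplitz matrix and right-hand side of size 3):
  Gamma_p = [[2.1989, 1.3673, 1.3249], [1.3673, 2.1989, 1.3673], [1.3249, 1.3673, 2.1989]]
  r_p     = [1.3673, 1.3249, 1.4783]
Written out (R1..R3):
  (R1) 2.1989 phi_1 + 1.3673 phi_2 + 1.3249 phi_3 = 1.3673
  (R2) 1.3673 phi_1 + 2.1989 phi_2 + 1.3673 phi_3 = 1.3249
  (R3) 1.3249 phi_1 + 1.3673 phi_2 + 2.1989 phi_3 = 1.4783
Gaussian elimination:
  R2 <- R2 - (1.3673/2.1989) R1 = R2 - (0.621811) R1:  1.348698 phi_2 + 0.543463 phi_3 = 0.474698
  R3 <- R3 - (1.3249/2.1989) R1 = R3 - (0.602529) R1:  0.543463 phi_2 + 1.40061 phi_3 = 0.654463
  R3 <- R3 - (0.543463/1.348698) R2 = R3 - (0.402954) R2:  1.18162 phi_3 = 0.463181
Back-substitution:
  phi_hat_3 = 0.463181 / 1.18162 = 0.391989
  phi_hat_2 = (0.474698 - (0.543463)(0.391989)) / 1.348698 = 0.194014
  phi_hat_1 = (1.3673 - (1.3673)(0.194014) - (1.3249)(0.391989)) / 2.1989 = 0.264986
So phi_hat = [0.2650, 0.1940, 0.3920].
Therefore phi_hat_2 = 0.1940.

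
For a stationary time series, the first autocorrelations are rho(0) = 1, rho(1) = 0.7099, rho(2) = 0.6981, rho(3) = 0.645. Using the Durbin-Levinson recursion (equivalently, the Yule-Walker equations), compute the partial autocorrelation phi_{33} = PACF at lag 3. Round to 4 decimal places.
\phi_{33} = 0.1560

The PACF at lag k is phi_{kk}, the last component of the solution
to the Yule-Walker system G_k phi = r_k where
  (G_k)_{ij} = rho(|i - j|), (r_k)_i = rho(i), i,j = 1..k.
Equivalently, Durbin-Levinson gives phi_{kk} iteratively:
  phi_{11} = rho(1)
  phi_{kk} = [rho(k) - sum_{j=1..k-1} phi_{k-1,j} rho(k-j)]
            / [1 - sum_{j=1..k-1} phi_{k-1,j} rho(j)],
  phi_{k,j} = phi_{k-1,j} - phi_{kk} phi_{k-1,k-j},  j = 1..k-1.
Step k = 1:
  phi_11 = rho(1) = 0.7099.
Step k = 2:
  phi_22 = [rho(2) - phi_11 rho(1)] / [1 - phi_11 rho(1)] = [0.6981 - (0.7099)(0.7099)] / [1 - (0.7099)(0.7099)]
         = 0.19414199 / 0.49604199 = 0.391382.
  Update: phi_21 = phi_11 - phi_22 phi_11 = 0.7099 - (0.391382)(0.7099) = 0.432058.
Step k = 3:
  phi_33 = [rho(3) - phi_21 rho(2) - phi_22 rho(1)] / [1 - phi_21 rho(1) - phi_22 rho(2)]
    numerator   = 0.645 - (0.432058)(0.6981) - (0.391382)(0.7099) = 0.06553825
    denominator = 1 - (0.432058)(0.7099) - (0.391382)(0.6981) = 0.42005828
  phi_33 = 0.06553825 / 0.42005828 = 0.156.
Therefore phi_{33} = 0.1560.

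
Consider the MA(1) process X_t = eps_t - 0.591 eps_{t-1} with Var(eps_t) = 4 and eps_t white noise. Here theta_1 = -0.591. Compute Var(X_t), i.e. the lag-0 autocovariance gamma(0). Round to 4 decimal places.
\gamma(0) = 5.3971

For an MA(q) process X_t = eps_t + sum_i theta_i eps_{t-i} with
Var(eps_t) = sigma^2, the variance is
  gamma(0) = sigma^2 * (1 + sum_i theta_i^2).
  sum_i theta_i^2 = (-0.591)^2 = 0.349281.
  gamma(0) = 4 * (1 + 0.349281) = 4 * 1.349281 = 5.397124, which rounds to 5.3971.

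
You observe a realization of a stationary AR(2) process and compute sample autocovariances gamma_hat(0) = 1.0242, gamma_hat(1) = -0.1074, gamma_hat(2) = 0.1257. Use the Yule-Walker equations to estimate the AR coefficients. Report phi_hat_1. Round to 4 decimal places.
\hat\phi_{1} = -0.0930

The Yule-Walker equations for an AR(p) process read, in matrix form,
  Gamma_p phi = r_p,   with   (Gamma_p)_{ij} = gamma(|i - j|),
                       (r_p)_i = gamma(i),   i,j = 1..p.
Substitute the sample gammas (Toeplitz matrix and right-hand side of size 2):
  Gamma_p = [[1.0242, -0.1074], [-0.1074, 1.0242]]
  r_p     = [-0.1074, 0.1257]
Written out:
  1.0242 phi_1 - 0.1074 phi_2 = -0.1074
  -0.1074 phi_1 + 1.0242 phi_2 = 0.1257
Solve by Cramer's rule:
  det = gamma(0)^2 - gamma(1)^2 = (1.0242)^2 - (-0.1074)^2 = 1.04898564 - 0.01153476 = 1.03745088
  phi_hat_1 = [gamma(1) gamma(0) - gamma(1) gamma(2)] / det = [(-0.1074)(1.0242) - (-0.1074)(0.1257)] / 1.03745088 = -0.0964989 / 1.03745088 = -0.093
  phi_hat_2 = [gamma(0) gamma(2) - gamma(1)^2] / det = [(1.0242)(0.1257) - (-0.1074)^2] / 1.03745088 = 0.11720718 / 1.03745088 = 0.113
So phi_hat = [-0.0930, 0.1130].
Therefore phi_hat_1 = -0.0930.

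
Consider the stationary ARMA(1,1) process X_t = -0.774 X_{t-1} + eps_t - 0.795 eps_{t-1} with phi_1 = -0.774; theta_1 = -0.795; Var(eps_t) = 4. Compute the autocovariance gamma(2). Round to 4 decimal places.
\gamma(2) = 19.5715

Multiply the model equation by X_{t-k} and take expectations. With theta_0 = psi_0 = 1 and psi_j the MA(infinity) weights, this gives
  gamma(k) - sum_i phi_i gamma(k-i) = c_k,
  c_k = sigma^2 * sum_{j=k..q} theta_j psi_{j-k}   (c_k = 0 for k > q),
using gamma(-m) = gamma(m).
psi-weights needed (psi_j = theta_j + sum_i phi_i psi_{j-i}):
  psi_1 = theta_1 + phi_1 = -0.795 + (-0.774) = -1.569
Right-hand sides:
  c_0 = sigma^2 (1 + theta_1 psi_1) = 4 * (1 + (-0.795)(-1.569)) = 4 * 2.247355 = 8.98942
  c_1 = sigma^2 theta_1 = 4 * (-0.795) = -3.18
  c_2 = 0
Equations for k = 0 and k = 1 (AR order 1):
  gamma(0) = phi_1 gamma(1) + c_0
  gamma(1) = phi_1 gamma(0) + c_1
Substituting the second into the first: gamma(0) (1 - phi_1^2) = c_0 + phi_1 c_1, so
  gamma(0) = (c_0 + phi_1 c_1) / (1 - phi_1^2) = (8.98942 + (-0.774)(-3.18)) / (1 - (-0.774)^2) = 11.45074 / 0.400924 = 28.560874.
  gamma(1) = phi_1 gamma(0) + c_1 = (-0.774)(28.560874) + (-3.18) = -25.286117.
For k = 2 (> q): gamma(2) = phi_1 gamma(1) = (-0.774)(-25.286117) = 19.571454.
Therefore gamma(2) = 19.5715 (to 4 decimal places).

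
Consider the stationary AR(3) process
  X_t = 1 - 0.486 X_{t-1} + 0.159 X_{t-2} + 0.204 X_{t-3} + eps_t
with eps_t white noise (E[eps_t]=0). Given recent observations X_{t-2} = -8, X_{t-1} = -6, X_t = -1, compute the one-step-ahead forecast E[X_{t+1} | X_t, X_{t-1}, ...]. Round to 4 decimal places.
E[X_{t+1} \mid \mathcal F_t] = -1.1000

For an AR(p) model X_t = c + sum_i phi_i X_{t-i} + eps_t, the
one-step-ahead conditional mean is
  E[X_{t+1} | X_t, ...] = c + sum_i phi_i X_{t+1-i}.
Substitute known values:
  E[X_{t+1} | ...] = 1 + (-0.486) * (-1) + (0.159) * (-6) + (0.204) * (-8)
                   = -1.1000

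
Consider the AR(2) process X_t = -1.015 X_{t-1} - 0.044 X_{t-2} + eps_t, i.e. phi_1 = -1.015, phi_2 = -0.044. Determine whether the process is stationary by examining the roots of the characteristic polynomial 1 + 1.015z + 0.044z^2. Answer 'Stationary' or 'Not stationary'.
\text{Stationary}

The AR(p) characteristic polynomial is P(z) = 1 + 1.015z + 0.044z^2.
Stationarity requires all roots to lie outside the unit circle, i.e. |z| > 1 for every root.
Set 1 + (1.015) z + (0.044) z^2 = 0, i.e. a z^2 + b z + c = 0 with a = 0.044, b = 1.015, c = 1.
Discriminant D = b^2 - 4ac = (1.015)^2 - 4*(0.044)*1 = 1.030225 - (0.176) = 0.854225.
D >= 0, so the roots are real: z = (-b +/- sqrt(D)) / (2a) = (-1.015 +/- 0.924243) / (0.088).
  z_1 = (-1.015 + 0.924243) / (0.088) = -1.0313,   |z_1| = 1.0313.
  z_2 = (-1.015 - 0.924243) / (0.088) = -22.0369,   |z_2| = 22.0369.
Moduli of all roots: 1.0313, 22.0369.
All moduli strictly greater than 1? Yes.
Verdict: Stationary.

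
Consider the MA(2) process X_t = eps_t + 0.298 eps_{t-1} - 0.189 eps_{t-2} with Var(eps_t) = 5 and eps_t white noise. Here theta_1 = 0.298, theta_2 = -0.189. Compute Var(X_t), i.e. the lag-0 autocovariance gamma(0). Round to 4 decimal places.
\gamma(0) = 5.6226

For an MA(q) process X_t = eps_t + sum_i theta_i eps_{t-i} with
Var(eps_t) = sigma^2, the variance is
  gamma(0) = sigma^2 * (1 + sum_i theta_i^2).
  sum_i theta_i^2 = (0.298)^2 + (-0.189)^2 = 0.088804 + 0.035721 = 0.124525.
  gamma(0) = 5 * (1 + 0.124525) = 5 * 1.124525 = 5.622625, which rounds to 5.6226.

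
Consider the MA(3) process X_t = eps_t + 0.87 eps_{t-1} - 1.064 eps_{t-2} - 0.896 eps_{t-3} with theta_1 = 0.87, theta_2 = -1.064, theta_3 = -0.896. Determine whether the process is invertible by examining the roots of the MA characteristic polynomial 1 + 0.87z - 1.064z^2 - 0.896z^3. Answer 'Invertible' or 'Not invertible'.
\text{Not invertible}

The MA(q) characteristic polynomial is P(z) = 1 + 0.87z - 1.064z^2 - 0.896z^3.
Invertibility requires all roots to lie outside the unit circle, i.e. |z| > 1 for every root.
Degree 3: look for a simple real root z0 first, then factor out (1 - z/z0) and solve the remaining quadratic.
Testing z0 = -1.25: P(-1.25) = 1 + (0.87)(-1.25) + (-1.064)(-1.25)^2 + (-0.896)(-1.25)^3
  = 1 + (-1.0875) + (-1.6625) + (1.75) = 0.  So z_0 = -1.25 is a root, |z_0| = 1.25.
Divide out the factor (1 + 0.8 z) = (1 - z/z0) (since 1/z0 = -0.8):
  P(z) = (1 + 0.8 z)(1 + (0.07) z + (-1.12) z^2)
  [check: z-coef 0.07 - (-0.8) = 0.87; z^2-coef -1.12 - (-0.8)(0.07) = -1.064; z^3-coef -(-0.8)(-1.12) = -0.896.]
Remaining roots from the quadratic factor 1 + (0.07) z + (-1.12) z^2:
  Set 1 + (0.07) z + (-1.12) z^2 = 0, i.e. a z^2 + b z + c = 0 with a = -1.12, b = 0.07, c = 1.
  Discriminant D = b^2 - 4ac = (0.07)^2 - 4*(-1.12)*1 = 0.0049 - (-4.48) = 4.4849.
  D >= 0, so the roots are real: z = (-b +/- sqrt(D)) / (2a) = (-0.07 +/- 2.117758) / (-2.24).
    z_1 = (-0.07 + 2.117758) / (-2.24) = -0.9142,   |z_1| = 0.9142.
    z_2 = (-0.07 - 2.117758) / (-2.24) = 0.9767,   |z_2| = 0.9767.
Moduli of all roots: 1.2500, 0.9142, 0.9767.
All moduli strictly greater than 1? No.
Verdict: Not invertible.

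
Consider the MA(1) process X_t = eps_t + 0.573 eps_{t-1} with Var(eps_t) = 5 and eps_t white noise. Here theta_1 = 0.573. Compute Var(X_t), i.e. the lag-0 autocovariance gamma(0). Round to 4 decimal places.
\gamma(0) = 6.6416

For an MA(q) process X_t = eps_t + sum_i theta_i eps_{t-i} with
Var(eps_t) = sigma^2, the variance is
  gamma(0) = sigma^2 * (1 + sum_i theta_i^2).
  sum_i theta_i^2 = (0.573)^2 = 0.328329.
  gamma(0) = 5 * (1 + 0.328329) = 5 * 1.328329 = 6.641645, which rounds to 6.6416.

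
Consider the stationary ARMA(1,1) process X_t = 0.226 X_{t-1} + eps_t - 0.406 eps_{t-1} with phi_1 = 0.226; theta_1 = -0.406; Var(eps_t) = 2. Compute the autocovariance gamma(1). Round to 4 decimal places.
\gamma(1) = -0.3446

Multiply the model equation by X_{t-k} and take expectations. With theta_0 = psi_0 = 1 and psi_j the MA(infinity) weights, this gives
  gamma(k) - sum_i phi_i gamma(k-i) = c_k,
  c_k = sigma^2 * sum_{j=k..q} theta_j psi_{j-k}   (c_k = 0 for k > q),
using gamma(-m) = gamma(m).
psi-weights needed (psi_j = theta_j + sum_i phi_i psi_{j-i}):
  psi_1 = theta_1 + phi_1 = -0.406 + (0.226) = -0.18
Right-hand sides:
  c_0 = sigma^2 (1 + theta_1 psi_1) = 2 * (1 + (-0.406)(-0.18)) = 2 * 1.07308 = 2.14616
  c_1 = sigma^2 theta_1 = 2 * (-0.406) = -0.812
  c_2 = 0
Equations for k = 0 and k = 1 (AR order 1):
  gamma(0) = phi_1 gamma(1) + c_0
  gamma(1) = phi_1 gamma(0) + c_1
Substituting the second into the first: gamma(0) (1 - phi_1^2) = c_0 + phi_1 c_1, so
  gamma(0) = (c_0 + phi_1 c_1) / (1 - phi_1^2) = (2.14616 + (0.226)(-0.812)) / (1 - (0.226)^2) = 1.962648 / 0.948924 = 2.068288.
  gamma(1) = phi_1 gamma(0) + c_1 = (0.226)(2.068288) + (-0.812) = -0.344567.
Therefore gamma(1) = -0.3446 (to 4 decimal places).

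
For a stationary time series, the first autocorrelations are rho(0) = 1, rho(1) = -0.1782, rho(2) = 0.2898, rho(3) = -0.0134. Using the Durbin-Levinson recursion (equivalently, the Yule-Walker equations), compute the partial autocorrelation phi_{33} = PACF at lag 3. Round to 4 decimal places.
\phi_{33} = 0.0800

The PACF at lag k is phi_{kk}, the last component of the solution
to the Yule-Walker system G_k phi = r_k where
  (G_k)_{ij} = rho(|i - j|), (r_k)_i = rho(i), i,j = 1..k.
Equivalently, Durbin-Levinson gives phi_{kk} iteratively:
  phi_{11} = rho(1)
  phi_{kk} = [rho(k) - sum_{j=1..k-1} phi_{k-1,j} rho(k-j)]
            / [1 - sum_{j=1..k-1} phi_{k-1,j} rho(j)],
  phi_{k,j} = phi_{k-1,j} - phi_{kk} phi_{k-1,k-j},  j = 1..k-1.
Step k = 1:
  phi_11 = rho(1) = -0.1782.
Step k = 2:
  phi_22 = [rho(2) - phi_11 rho(1)] / [1 - phi_11 rho(1)] = [0.2898 - (-0.1782)(-0.1782)] / [1 - (-0.1782)(-0.1782)]
         = 0.25804476 / 0.96824476 = 0.266508.
  Update: phi_21 = phi_11 - phi_22 phi_11 = -0.1782 - (0.266508)(-0.1782) = -0.130708.
Step k = 3:
  phi_33 = [rho(3) - phi_21 rho(2) - phi_22 rho(1)] / [1 - phi_21 rho(1) - phi_22 rho(2)]
    numerator   = -0.0134 - (-0.130708)(0.2898) - (0.266508)(-0.1782) = 0.07197096
    denominator = 1 - (-0.130708)(-0.1782) - (0.266508)(0.2898) = 0.89947382
  phi_33 = 0.07197096 / 0.89947382 = 0.08.
Therefore phi_{33} = 0.0800.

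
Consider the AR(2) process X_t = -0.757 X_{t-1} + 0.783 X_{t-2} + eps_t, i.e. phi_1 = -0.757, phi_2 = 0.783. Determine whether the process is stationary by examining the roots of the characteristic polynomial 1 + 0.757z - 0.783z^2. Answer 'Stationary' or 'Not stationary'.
\text{Not stationary}

The AR(p) characteristic polynomial is P(z) = 1 + 0.757z - 0.783z^2.
Stationarity requires all roots to lie outside the unit circle, i.e. |z| > 1 for every root.
Set 1 + (0.757) z + (-0.783) z^2 = 0, i.e. a z^2 + b z + c = 0 with a = -0.783, b = 0.757, c = 1.
Discriminant D = b^2 - 4ac = (0.757)^2 - 4*(-0.783)*1 = 0.573049 - (-3.132) = 3.705049.
D >= 0, so the roots are real: z = (-b +/- sqrt(D)) / (2a) = (-0.757 +/- 1.92485) / (-1.566).
  z_1 = (-0.757 + 1.92485) / (-1.566) = -0.7458,   |z_1| = 0.7458.
  z_2 = (-0.757 - 1.92485) / (-1.566) = 1.7125,   |z_2| = 1.7125.
Moduli of all roots: 0.7458, 1.7125.
All moduli strictly greater than 1? No.
Verdict: Not stationary.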